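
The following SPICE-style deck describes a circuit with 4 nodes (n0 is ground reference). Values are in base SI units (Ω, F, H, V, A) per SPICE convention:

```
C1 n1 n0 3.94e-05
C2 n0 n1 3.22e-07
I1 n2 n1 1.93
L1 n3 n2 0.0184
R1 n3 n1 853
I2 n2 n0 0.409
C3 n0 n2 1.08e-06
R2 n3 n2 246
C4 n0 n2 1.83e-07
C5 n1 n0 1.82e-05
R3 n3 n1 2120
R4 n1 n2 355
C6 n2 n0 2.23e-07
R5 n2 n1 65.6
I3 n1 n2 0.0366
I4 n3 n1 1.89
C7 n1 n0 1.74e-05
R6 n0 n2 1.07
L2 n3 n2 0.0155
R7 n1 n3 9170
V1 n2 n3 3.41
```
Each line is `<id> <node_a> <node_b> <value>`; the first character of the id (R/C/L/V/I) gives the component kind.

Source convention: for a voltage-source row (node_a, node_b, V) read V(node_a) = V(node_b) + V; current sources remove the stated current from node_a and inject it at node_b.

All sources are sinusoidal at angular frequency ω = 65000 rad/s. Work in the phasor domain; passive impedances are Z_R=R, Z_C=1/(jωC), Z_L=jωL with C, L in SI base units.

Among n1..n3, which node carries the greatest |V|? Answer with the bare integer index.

Apply KCL at each of the 3 non-ground nodes and solve the resulting linear system.
Node n1: branches {C1, C2, I1, R1, C5, R3, R4, R5, I3, I4, C7, R7} → V_1 = 0.004767-0.7539j
Node n2: branches {I1, L1, I2, C3, R2, C4, R4, C6, R5, I3, R6, L2, V1} → V_2 = -4.343+0.4239j
Node n3: branches {L1, R1, R2, R3, I4, L2, R7, V1} → V_3 = -7.753+0.4239j
Source currents: i(V1)=1.863+0.008301j

3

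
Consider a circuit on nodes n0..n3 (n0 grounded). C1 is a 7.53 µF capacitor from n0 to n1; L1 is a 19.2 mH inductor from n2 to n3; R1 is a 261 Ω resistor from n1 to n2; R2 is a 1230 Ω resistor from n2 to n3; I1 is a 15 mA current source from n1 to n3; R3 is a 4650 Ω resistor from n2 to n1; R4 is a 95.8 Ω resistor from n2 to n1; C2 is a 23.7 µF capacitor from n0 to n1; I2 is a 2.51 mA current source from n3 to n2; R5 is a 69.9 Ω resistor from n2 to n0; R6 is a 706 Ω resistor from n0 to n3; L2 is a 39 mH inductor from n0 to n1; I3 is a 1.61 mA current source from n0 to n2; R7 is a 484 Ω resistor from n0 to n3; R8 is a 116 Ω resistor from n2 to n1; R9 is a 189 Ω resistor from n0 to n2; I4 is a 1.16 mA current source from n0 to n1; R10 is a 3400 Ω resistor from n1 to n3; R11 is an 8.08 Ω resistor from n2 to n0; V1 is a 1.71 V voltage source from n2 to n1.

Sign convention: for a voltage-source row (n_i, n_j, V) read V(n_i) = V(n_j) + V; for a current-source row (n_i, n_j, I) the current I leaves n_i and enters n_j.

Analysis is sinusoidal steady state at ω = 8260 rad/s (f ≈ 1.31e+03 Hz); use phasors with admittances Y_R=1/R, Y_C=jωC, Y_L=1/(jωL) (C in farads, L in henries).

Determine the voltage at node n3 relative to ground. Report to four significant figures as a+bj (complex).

Element admittances at ω=8260 rad/s:
  Y(C1) = 0.000+0.06220j S between n0,n1
  Y(L1) = 0.000-0.006305j S between n2,n3
  Y(R1) = 0.003831+0.000j S between n1,n2
  Y(R2) = 0.0008130+0.000j S between n2,n3
  I1: injects 0.015 A into n3 (from n1)
  Y(R3) = 0.0002151+0.000j S between n2,n1
  Y(R4) = 0.01044+0.000j S between n2,n1
  Y(C2) = 0.000+0.1958j S between n0,n1
  I2: injects 0.00251 A into n2 (from n3)
  Y(R5) = 0.01431+0.000j S between n2,n0
  Y(R6) = 0.001416+0.000j S between n0,n3
  Y(L2) = 0.000-0.003104j S between n0,n1
  I3: injects 0.00161 A into n2 (from n0)
  Y(R7) = 0.002066+0.000j S between n0,n3
  Y(R8) = 0.008621+0.000j S between n2,n1
  Y(R9) = 0.005291+0.000j S between n0,n2
  I4: injects 0.00116 A into n1 (from n0)
  Y(R10) = 0.0002941+0.000j S between n1,n3
  Y(R11) = 0.1238+0.000j S between n2,n0
  V1: constraint V(n2)−V(n1) = 1.71
Assemble and solve the 4×4 MNA system:
  V(n1)=-0.4325+0.7366j  V(n2)=1.278+0.7366j  V(n3)=2.112+1.324j
  i(V1)=-0.2142-0.1104j

2.112+1.324j V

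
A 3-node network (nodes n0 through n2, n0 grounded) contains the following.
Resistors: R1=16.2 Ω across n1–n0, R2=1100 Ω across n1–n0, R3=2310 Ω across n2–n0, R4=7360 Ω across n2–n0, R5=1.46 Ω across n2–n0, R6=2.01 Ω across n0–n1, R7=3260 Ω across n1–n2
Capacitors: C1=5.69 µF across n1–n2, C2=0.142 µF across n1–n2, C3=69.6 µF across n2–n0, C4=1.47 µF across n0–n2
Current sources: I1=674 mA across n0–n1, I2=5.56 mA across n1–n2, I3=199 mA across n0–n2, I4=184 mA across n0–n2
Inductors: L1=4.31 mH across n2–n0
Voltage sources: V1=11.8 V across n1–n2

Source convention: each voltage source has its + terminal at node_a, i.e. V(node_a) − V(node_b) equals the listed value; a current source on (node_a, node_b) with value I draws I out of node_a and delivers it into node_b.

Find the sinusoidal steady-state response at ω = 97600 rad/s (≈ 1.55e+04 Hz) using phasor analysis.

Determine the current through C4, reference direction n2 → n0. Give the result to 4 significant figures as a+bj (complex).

MNA unknowns: 2 node voltages V₁..V_2 plus 1 source current (V1)
R1: Y=0.06173+0.000j on G[1,0]
R2: Y=0.0009091+0.000j on G[1,0]
C1: Y=0.000+0.5553j on G[1,2]
I1: z[0]−=0.674, z[1]+=0.674
R3: Y=0.0004329+0.000j on G[2,0]
I2: z[1]−=0.00556, z[2]+=0.00556
R4: Y=0.0001359+0.000j on G[2,0]
R5: Y=0.6849+0.000j on G[2,0]
I3: z[0]−=0.199, z[2]+=0.199
I4: z[0]−=0.184, z[2]+=0.184
L1: Y=0.000-0.002377j on G[2,0]
R6: Y=0.4975+0.000j on G[0,1]
C2: Y=0.000+0.01386j on G[1,2]
C3: Y=0.000+6.793j on G[2,0]
C4: Y=0.000+0.1435j on G[0,2]
R7: Y=0.0003067+0.000j on G[1,2]
V1: row V1−V2=11.8, i_V1 at 1,2
solve → V1=11.66+0.7758j, V2=-0.1394+0.7758j
aux → i_V1=-5.867-7.151j

-0.1113-0.01999j A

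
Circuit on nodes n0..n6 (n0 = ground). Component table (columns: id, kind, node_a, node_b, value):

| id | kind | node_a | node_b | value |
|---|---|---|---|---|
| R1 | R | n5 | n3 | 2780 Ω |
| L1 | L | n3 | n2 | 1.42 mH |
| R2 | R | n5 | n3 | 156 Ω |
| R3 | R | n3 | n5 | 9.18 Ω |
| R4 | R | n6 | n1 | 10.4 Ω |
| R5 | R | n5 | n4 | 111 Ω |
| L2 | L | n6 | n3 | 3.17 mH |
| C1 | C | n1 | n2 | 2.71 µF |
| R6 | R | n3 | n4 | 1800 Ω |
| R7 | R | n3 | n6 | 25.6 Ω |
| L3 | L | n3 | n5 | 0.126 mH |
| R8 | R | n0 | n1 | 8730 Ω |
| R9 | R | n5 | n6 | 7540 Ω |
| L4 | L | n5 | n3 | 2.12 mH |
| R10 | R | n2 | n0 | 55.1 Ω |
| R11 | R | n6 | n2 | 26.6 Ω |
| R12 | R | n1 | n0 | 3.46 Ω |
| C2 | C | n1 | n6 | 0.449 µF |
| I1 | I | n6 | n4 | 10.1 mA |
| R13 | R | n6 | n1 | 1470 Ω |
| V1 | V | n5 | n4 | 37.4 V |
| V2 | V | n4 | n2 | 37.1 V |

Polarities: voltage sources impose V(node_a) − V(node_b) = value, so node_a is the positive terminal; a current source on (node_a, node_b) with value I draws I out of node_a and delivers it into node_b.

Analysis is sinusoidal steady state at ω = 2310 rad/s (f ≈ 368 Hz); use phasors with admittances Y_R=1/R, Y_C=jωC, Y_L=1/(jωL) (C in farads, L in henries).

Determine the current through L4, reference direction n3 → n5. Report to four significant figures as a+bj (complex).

-0.1252+1.220j A

Apply KCL at each of the 6 non-ground nodes and solve the resulting linear system.
Node n1: branches {R4, C1, R8, R12, C2, R13} → V_1 = 2.808-1.154j
Node n2: branches {L1, C1, R10, R11, V2} → V_2 = -44.73+18.38j
Node n3: branches {R1, L1, R2, R3, L2, R6, R7, L3, L4} → V_3 = 23.79+17.77j
Node n4: branches {R5, R6, I1, V1, V2} → V_4 = -7.635+18.38j
Node n5: branches {R1, R2, R3, R5, L3, R9, L4, V1} → V_5 = 29.77+18.38j
Node n6: branches {R4, L2, R7, R9, R11, C2, I1, R13} → V_6 = 12.45-1.629j
Source currents: i(V1)=-3.262+21.68j, i(V2)=-2.897+21.68j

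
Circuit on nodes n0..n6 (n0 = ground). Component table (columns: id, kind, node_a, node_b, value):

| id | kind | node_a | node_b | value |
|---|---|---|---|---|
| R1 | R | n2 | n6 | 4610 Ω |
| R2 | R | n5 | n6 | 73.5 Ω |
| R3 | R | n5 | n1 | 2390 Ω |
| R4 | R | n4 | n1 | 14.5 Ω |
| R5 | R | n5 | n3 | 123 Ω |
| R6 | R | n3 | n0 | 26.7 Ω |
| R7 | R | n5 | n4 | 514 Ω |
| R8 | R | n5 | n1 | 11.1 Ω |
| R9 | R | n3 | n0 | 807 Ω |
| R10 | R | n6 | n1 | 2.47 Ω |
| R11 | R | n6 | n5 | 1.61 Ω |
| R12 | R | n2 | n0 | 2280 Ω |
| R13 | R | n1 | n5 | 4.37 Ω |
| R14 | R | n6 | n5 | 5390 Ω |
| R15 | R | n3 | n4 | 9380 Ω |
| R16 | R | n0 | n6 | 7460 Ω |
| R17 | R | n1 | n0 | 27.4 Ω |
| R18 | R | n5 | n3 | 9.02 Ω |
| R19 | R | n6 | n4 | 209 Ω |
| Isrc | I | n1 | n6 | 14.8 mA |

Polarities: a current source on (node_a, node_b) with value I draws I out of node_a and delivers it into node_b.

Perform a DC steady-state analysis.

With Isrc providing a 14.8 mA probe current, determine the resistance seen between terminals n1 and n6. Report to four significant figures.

R_eq = 1.588 Ω

MNA unknowns: 6 node voltages V₁..V_6
R1: Y=0.0002169 on G[2,6]
R2: Y=0.01361 on G[5,6]
R3: Y=0.0004184 on G[5,1]
R4: Y=0.06897 on G[4,1]
R5: Y=0.008130 on G[5,3]
R6: Y=0.03745 on G[3,0]
R7: Y=0.001946 on G[5,4]
R8: Y=0.09009 on G[5,1]
R9: Y=0.001239 on G[3,0]
R10: Y=0.4049 on G[6,1]
R11: Y=0.6211 on G[6,5]
R12: Y=0.0004386 on G[2,0]
R13: Y=0.2288 on G[1,5]
R14: Y=0.0001855 on G[6,5]
R15: Y=0.0001066 on G[3,4]
R16: Y=0.0001340 on G[0,6]
R17: Y=0.03650 on G[1,0]
R18: Y=0.1109 on G[5,3]
R19: Y=0.004785 on G[6,4]
Isrc: z[1]−=0.0148, z[6]+=0.0148
solve → V1=-0.006889, V2=0.005498, V3=0.006378, V4=-0.004993, V5=0.008462, V6=0.01661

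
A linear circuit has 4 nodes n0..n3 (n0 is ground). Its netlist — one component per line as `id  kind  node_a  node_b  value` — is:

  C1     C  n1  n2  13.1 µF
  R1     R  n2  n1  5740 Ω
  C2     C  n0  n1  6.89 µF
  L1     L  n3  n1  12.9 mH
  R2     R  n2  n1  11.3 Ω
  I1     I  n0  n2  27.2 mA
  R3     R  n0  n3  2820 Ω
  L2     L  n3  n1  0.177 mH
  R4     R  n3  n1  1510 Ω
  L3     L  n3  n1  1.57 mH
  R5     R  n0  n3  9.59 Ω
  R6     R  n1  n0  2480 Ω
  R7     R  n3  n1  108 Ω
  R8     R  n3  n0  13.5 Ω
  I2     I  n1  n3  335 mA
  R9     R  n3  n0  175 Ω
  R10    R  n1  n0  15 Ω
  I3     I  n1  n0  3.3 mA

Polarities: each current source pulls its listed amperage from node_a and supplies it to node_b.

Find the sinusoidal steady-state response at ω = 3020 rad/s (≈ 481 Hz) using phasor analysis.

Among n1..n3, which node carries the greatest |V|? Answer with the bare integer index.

2

Element admittances at ω=3020 rad/s:
  Y(C1) = 0.000+0.03956j S between n1,n2
  Y(R1) = 0.0001742+0.000j S between n2,n1
  Y(C2) = 0.000+0.02081j S between n0,n1
  Y(L1) = 0.000-0.02567j S between n3,n1
  Y(R2) = 0.08850+0.000j S between n2,n1
  I1: injects 0.0272 A into n2 (from n0)
  Y(R3) = 0.0003546+0.000j S between n0,n3
  Y(L2) = 0.000-1.871j S between n3,n1
  Y(R4) = 0.0006623+0.000j S between n3,n1
  Y(L3) = 0.000-0.2109j S between n3,n1
  Y(R5) = 0.1043+0.000j S between n0,n3
  Y(R6) = 0.0004032+0.000j S between n1,n0
  Y(R7) = 0.009259+0.000j S between n3,n1
  Y(R8) = 0.07407+0.000j S between n3,n0
  I2: injects 0.335 A into n3 (from n1)
  Y(R9) = 0.005714+0.000j S between n3,n0
  Y(R10) = 0.06667+0.000j S between n1,n0
  I3: injects 0.0033 A into n0 (from n1)
Assemble and solve the 3×3 MNA system:
  V(n1)=0.08261-0.1179j  V(n2)=0.3384-0.2320j  V(n3)=0.08626+0.03354j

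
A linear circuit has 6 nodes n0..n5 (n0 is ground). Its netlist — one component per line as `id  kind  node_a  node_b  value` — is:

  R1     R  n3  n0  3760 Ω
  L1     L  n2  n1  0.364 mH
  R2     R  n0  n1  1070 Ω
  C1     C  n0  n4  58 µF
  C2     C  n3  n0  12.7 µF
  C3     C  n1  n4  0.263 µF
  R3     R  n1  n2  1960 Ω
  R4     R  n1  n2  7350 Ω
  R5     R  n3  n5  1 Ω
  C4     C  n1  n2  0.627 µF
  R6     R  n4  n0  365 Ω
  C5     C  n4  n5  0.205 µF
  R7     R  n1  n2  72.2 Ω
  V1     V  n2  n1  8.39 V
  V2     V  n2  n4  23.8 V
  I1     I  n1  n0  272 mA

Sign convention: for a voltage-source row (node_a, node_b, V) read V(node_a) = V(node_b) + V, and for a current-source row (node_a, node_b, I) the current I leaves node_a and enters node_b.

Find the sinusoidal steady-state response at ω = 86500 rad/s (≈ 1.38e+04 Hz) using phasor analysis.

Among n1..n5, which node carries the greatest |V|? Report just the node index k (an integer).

MNA unknowns: 5 node voltages V₁..V_5 plus 2 source currents (V1, V2)
R1: Y=0.0002660+0.000j on G[3,0]
L1: Y=0.000-0.03176j on G[2,1]
R2: Y=0.0009346+0.000j on G[0,1]
C1: Y=0.000+5.017j on G[0,4]
C2: Y=0.000+1.099j on G[3,0]
C3: Y=0.000+0.02275j on G[1,4]
R3: Y=0.0005102+0.000j on G[1,2]
R4: Y=0.0001361+0.000j on G[1,2]
R5: Y=1.000+0.000j on G[3,5]
C4: Y=0.000+0.05424j on G[1,2]
R6: Y=0.002740+0.000j on G[4,0]
C5: Y=0.000+0.01773j on G[4,5]
R7: Y=0.01385+0.000j on G[1,2]
V1: row V2−V1=8.39, i_V1 at 2,1
V2: row V2−V4=23.8, i_V2 at 2,4
I1: z[1]−=0.272, z[0]+=0.272
solve → V1=15.41+0.05689j, V2=23.80+0.05689j, V3=1.484e-05+0.0009034j, V4=-4.496e-05+0.05689j, V5=-0.0009776+0.0009200j
aux → i_V1=0.1648+0.1621j, i_V2=-0.2864-0.3506j

2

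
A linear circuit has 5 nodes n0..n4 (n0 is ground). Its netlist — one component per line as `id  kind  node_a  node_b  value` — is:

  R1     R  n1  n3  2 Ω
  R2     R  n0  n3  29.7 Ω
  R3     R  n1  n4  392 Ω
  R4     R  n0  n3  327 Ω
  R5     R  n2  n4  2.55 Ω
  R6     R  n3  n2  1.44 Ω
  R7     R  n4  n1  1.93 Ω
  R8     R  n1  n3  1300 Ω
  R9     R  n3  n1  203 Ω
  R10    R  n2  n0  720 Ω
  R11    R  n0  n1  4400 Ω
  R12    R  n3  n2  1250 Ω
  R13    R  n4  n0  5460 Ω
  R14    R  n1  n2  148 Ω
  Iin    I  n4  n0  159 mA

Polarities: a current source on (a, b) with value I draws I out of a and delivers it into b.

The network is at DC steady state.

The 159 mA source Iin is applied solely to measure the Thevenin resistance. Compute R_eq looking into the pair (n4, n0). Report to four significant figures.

Element admittances at DC:
  Y(R1) = 0.5000 S between n1,n3
  Y(R2) = 0.03367 S between n0,n3
  Y(R3) = 0.002551 S between n1,n4
  Y(R4) = 0.003058 S between n0,n3
  Y(R5) = 0.3922 S between n2,n4
  Y(R6) = 0.6944 S between n3,n2
  Y(R7) = 0.5181 S between n4,n1
  Y(R8) = 0.0007692 S between n1,n3
  Y(R9) = 0.004926 S between n3,n1
  Y(R10) = 0.001389 S between n2,n0
  Y(R11) = 0.0002273 S between n0,n1
  Y(R12) = 0.0008000 S between n3,n2
  Y(R13) = 0.0001832 S between n4,n0
  Y(R14) = 0.006757 S between n1,n2
  Iin: injects 0.159 A into n0 (from n4)
Assemble and solve the 4×4 MNA system:
  V(n1)=-4.275  V(n2)=-4.226  V(n3)=-4.121  V(n4)=-4.427

R_eq = 27.85 Ω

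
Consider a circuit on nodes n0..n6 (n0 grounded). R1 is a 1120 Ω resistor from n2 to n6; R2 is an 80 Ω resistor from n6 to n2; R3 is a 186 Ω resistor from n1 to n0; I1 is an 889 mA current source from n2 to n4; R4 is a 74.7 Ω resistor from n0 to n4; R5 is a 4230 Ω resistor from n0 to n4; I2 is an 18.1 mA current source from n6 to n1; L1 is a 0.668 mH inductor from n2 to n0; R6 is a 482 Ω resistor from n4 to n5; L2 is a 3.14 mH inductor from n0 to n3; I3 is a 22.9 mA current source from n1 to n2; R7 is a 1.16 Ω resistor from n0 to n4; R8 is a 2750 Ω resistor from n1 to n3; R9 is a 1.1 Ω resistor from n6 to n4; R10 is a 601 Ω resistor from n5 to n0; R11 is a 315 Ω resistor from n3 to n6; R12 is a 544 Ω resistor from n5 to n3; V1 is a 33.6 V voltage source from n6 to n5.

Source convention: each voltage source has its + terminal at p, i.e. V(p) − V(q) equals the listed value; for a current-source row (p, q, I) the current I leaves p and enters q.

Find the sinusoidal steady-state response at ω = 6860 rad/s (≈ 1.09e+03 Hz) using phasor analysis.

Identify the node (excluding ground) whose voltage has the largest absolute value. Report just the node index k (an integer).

Apply KCL at each of the 6 non-ground nodes and solve the resulting linear system.
Node n1: branches {R3, I2, I3, R8} → V_1 = -0.8441-0.07525j
Node n2: branches {R1, R2, I1, L1, I3} → V_2 = -0.2304-3.878j
Node n3: branches {L2, R8, R11, R12} → V_3 = -0.1236-1.188j
Node n4: branches {I1, R4, R5, R6, R7, R9} → V_4 = 1.096-0.06327j
Node n5: branches {R6, R10, R12, V1} → V_5 = -32.35-0.1241j
Node n6: branches {R1, R2, I2, R9, R11, V1} → V_6 = 1.250-0.1241j
Source currents: i(V1)=-0.1825+0.001623j

5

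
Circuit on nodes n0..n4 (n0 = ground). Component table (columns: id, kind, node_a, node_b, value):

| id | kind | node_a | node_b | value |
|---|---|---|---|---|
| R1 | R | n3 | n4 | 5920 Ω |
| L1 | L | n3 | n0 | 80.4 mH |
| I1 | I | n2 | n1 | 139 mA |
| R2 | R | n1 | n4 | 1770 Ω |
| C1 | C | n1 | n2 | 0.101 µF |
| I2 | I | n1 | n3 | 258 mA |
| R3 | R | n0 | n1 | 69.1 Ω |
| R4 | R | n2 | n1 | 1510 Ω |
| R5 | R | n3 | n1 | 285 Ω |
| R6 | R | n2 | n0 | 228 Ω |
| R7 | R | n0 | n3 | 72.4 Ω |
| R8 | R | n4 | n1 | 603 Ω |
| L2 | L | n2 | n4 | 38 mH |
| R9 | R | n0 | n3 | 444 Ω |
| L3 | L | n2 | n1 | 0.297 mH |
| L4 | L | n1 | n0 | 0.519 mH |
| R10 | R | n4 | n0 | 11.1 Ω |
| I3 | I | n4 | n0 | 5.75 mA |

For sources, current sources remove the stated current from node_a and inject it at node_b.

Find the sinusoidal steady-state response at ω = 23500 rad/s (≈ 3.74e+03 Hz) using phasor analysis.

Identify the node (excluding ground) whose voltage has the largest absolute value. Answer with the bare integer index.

3

Apply KCL at each of the 4 non-ground nodes and solve the resulting linear system.
Node n1: branches {I1, R2, C1, I2, R3, R4, R5, R8, L3, L4} → V_1 = -0.7335-2.326j
Node n2: branches {I1, C1, R4, R6, L2, L3} → V_2 = -0.8335-3.261j
Node n3: branches {R1, L1, I2, R5, R7, R9} → V_3 = 12.94-0.06698j
Node n4: branches {R1, R2, R8, L2, R10, I3} → V_4 = -0.09509-0.04711j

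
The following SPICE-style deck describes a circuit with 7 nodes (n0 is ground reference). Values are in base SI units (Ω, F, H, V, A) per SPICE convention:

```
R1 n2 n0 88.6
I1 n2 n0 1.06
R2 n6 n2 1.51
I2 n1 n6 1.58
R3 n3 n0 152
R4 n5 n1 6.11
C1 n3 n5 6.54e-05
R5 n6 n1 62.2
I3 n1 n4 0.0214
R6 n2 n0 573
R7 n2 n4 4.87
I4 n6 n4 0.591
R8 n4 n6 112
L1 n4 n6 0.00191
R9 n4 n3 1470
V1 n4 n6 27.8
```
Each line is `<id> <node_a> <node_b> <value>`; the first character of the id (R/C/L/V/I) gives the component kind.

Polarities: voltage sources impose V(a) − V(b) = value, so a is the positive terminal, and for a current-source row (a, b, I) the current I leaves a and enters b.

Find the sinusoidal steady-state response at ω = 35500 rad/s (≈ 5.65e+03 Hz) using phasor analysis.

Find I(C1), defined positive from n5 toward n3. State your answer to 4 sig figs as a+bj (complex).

-0.6716-0.001083j A

Element admittances at ω=35500 rad/s:
  Y(R1) = 0.01129+0.000j S between n2,n0
  I1: injects 1.06 A into n0 (from n2)
  Y(R2) = 0.6623+0.000j S between n6,n2
  I2: injects 1.58 A into n6 (from n1)
  Y(R3) = 0.006579+0.000j S between n3,n0
  Y(R4) = 0.1637+0.000j S between n5,n1
  Y(C1) = 0.000+2.322j S between n3,n5
  Y(R5) = 0.01608+0.000j S between n6,n1
  I3: injects 0.0214 A into n4 (from n1)
  Y(R6) = 0.001745+0.000j S between n2,n0
  Y(R7) = 0.2053+0.000j S between n2,n4
  I4: injects 0.591 A into n4 (from n6)
  Y(R8) = 0.008929+0.000j S between n4,n6
  Y(L1) = 0.000-0.01475j S between n4,n6
  Y(R9) = 0.0006803+0.000j S between n4,n3
  V1: constraint V(n4)−V(n6) = 27.8
Assemble and solve the 7×7 MNA system:
  V(n1)=-97.76+0.1403j  V(n2)=-34.06+0.07187j  V(n3)=-93.66-0.1424j  V(n4)=-12.13+0.07294j  V(n5)=-93.66+0.1469j  V(n6)=-39.93+0.07294j
  i(V1)=-4.194+0.4096j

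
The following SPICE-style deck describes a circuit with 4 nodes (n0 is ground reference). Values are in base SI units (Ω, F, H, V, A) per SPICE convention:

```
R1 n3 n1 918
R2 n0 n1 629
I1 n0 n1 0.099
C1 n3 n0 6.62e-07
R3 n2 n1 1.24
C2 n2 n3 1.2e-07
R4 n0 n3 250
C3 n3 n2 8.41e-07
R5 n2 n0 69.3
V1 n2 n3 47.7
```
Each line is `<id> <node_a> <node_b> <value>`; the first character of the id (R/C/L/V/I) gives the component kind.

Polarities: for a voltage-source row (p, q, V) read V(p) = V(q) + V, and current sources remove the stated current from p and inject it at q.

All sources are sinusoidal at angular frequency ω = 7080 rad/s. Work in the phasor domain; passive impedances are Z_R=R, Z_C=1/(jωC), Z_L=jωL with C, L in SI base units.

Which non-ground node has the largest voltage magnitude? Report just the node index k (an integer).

Apply KCL at each of the 3 non-ground nodes and solve the resulting linear system.
Node n1: branches {R1, R2, I1, R3} → V_1 = 16.23+7.361j
Node n2: branches {R3, C2, C3, R5, V1} → V_2 = 16.20+7.376j
Node n3: branches {R1, C1, C2, R4, C3, V1} → V_3 = -31.50+7.376j
Source currents: i(V1)=-0.2126-0.4427j

3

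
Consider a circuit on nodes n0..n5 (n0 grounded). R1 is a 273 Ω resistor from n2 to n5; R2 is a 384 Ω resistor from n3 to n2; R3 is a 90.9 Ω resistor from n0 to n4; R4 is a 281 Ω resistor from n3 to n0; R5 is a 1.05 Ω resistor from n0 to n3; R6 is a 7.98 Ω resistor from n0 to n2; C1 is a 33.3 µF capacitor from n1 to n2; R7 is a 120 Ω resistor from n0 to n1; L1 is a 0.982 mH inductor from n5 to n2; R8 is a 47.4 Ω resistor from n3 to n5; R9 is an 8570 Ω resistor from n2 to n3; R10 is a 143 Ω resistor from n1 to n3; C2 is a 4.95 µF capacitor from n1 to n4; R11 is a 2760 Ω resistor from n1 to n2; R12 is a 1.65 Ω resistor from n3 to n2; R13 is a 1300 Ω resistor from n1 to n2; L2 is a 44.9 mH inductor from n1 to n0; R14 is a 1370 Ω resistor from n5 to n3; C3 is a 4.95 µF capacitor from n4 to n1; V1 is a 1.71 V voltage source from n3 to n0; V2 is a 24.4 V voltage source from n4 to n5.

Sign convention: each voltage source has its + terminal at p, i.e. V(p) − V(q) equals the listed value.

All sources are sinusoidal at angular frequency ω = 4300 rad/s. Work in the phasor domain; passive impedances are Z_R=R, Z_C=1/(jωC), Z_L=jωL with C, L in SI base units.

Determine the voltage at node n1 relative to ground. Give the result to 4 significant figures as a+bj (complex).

7.359+0.2592j V

Apply KCL at each of the 5 non-ground nodes and solve the resulting linear system.
Node n1: branches {C1, R7, R10, C2, R11, R13, L2, C3} → V_1 = 7.359+0.2592j
Node n2: branches {R1, R2, R6, C1, L1, R9, R11, R12, R13} → V_2 = 0.7710+0.1307j
Node n3: branches {R2, R4, R5, R8, R9, R10, R12, R14, V1} → V_3 = 1.710+0.000j
Node n4: branches {R3, C2, C3, V2} → V_4 = 28.72-1.884j
Node n5: branches {R1, L1, R8, R14, V2} → V_5 = 4.318-1.884j
Source currents: i(V1)=-2.110+0.04029j, i(V2)=-0.4072-0.8886j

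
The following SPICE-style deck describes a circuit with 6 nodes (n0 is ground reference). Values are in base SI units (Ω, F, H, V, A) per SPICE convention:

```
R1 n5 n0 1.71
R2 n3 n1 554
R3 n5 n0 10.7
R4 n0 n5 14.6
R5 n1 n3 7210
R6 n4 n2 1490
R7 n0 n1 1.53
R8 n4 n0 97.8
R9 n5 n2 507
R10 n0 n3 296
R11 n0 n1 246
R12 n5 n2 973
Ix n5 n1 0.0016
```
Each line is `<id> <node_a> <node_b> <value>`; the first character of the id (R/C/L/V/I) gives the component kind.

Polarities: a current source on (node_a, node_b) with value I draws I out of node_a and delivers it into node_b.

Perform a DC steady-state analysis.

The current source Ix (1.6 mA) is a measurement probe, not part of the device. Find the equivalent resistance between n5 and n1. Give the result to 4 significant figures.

R_eq = 2.856 Ω

MNA unknowns: 5 node voltages V₁..V_5
R1: Y=0.5848 on G[5,0]
R2: Y=0.001805 on G[3,1]
R3: Y=0.09346 on G[5,0]
R4: Y=0.06849 on G[0,5]
R5: Y=0.0001387 on G[1,3]
R6: Y=0.0006711 on G[4,2]
R7: Y=0.6536 on G[0,1]
R8: Y=0.01022 on G[4,0]
R9: Y=0.001972 on G[5,2]
R10: Y=0.003378 on G[0,3]
R11: Y=0.004065 on G[0,1]
R12: Y=0.001028 on G[5,2]
Ix: z[5]−=0.0016, z[1]+=0.0016
solve → V1=0.002428, V2=-0.001770, V3=0.0008869, V4=-0.0001090, V5=-0.002141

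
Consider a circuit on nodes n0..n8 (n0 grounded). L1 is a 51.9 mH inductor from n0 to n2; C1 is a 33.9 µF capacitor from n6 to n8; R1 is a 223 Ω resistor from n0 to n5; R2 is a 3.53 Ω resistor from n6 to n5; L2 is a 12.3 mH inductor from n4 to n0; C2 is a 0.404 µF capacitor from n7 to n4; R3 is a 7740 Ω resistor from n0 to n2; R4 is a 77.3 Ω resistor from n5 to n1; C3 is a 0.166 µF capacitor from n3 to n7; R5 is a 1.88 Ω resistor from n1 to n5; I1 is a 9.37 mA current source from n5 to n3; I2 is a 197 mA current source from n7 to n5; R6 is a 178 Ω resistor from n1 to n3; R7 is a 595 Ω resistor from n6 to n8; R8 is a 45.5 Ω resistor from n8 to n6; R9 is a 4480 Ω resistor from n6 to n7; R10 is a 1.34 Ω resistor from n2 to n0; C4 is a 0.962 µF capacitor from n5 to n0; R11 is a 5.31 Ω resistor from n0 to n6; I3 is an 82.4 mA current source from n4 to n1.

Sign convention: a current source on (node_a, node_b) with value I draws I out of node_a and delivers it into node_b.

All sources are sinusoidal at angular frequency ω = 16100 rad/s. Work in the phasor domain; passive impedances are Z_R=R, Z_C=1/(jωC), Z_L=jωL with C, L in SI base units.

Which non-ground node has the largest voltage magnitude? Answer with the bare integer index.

4

Element admittances at ω=16100 rad/s:
  Y(L1) = 0.000-0.001197j S between n0,n2
  Y(C1) = 0.000+0.5458j S between n6,n8
  Y(R1) = 0.004484+0.000j S between n0,n5
  Y(R2) = 0.2833+0.000j S between n6,n5
  Y(L2) = 0.000-0.005050j S between n4,n0
  Y(C2) = 0.000+0.006504j S between n7,n4
  Y(R3) = 0.0001292+0.000j S between n0,n2
  Y(R4) = 0.01294+0.000j S between n5,n1
  Y(C3) = 0.000+0.002673j S between n3,n7
  Y(R5) = 0.5319+0.000j S between n1,n5
  I1: injects 0.00937 A into n3 (from n5)
  I2: injects 0.197 A into n5 (from n7)
  Y(R6) = 0.005618+0.000j S between n1,n3
  Y(R7) = 0.001681+0.000j S between n6,n8
  Y(R8) = 0.02198+0.000j S between n8,n6
  Y(R9) = 0.0002232+0.000j S between n6,n7
  Y(R10) = 0.7463+0.000j S between n2,n0
  Y(C4) = 0.000+0.01549j S between n5,n0
  Y(R11) = 0.1883+0.000j S between n0,n6
  I3: injects 0.0824 A into n1 (from n4)
Assemble and solve the 8×8 MNA system:
  V(n1)=2.965-0.8222j  V(n2)=0.000+0.000j  V(n3)=13.63-8.322j  V(n4)=-9.528-65.18j  V(n5)=2.703-0.7448j  V(n6)=1.622-0.4601j  V(n7)=-2.131-27.25j  V(n8)=1.622-0.4601j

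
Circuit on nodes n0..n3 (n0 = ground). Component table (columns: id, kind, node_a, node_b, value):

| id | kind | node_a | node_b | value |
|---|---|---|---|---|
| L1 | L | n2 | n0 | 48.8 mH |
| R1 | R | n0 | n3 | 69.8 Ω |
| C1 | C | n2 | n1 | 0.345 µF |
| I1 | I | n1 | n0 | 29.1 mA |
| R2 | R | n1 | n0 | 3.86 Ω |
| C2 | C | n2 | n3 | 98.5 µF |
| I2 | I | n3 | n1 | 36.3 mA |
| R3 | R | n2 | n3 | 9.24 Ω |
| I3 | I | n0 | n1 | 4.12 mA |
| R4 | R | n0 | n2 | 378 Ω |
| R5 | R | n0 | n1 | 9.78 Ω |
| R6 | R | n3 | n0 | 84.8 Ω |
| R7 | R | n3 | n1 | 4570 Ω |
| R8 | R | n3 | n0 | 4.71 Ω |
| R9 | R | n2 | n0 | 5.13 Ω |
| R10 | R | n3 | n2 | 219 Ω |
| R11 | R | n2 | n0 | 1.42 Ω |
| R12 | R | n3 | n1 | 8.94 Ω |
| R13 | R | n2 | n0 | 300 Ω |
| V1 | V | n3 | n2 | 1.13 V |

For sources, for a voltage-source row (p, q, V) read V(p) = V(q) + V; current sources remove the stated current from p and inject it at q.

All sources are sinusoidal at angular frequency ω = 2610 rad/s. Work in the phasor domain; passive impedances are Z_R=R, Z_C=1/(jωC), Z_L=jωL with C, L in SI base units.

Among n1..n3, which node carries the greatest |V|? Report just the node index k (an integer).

MNA unknowns: 3 node voltages V₁..V_3 plus 1 source current (V1)
L1: Y=0.000-0.007851j on G[2,0]
R1: Y=0.01433+0.000j on G[0,3]
C1: Y=0.000+0.0009004j on G[2,1]
I1: z[1]−=0.0291, z[0]+=0.0291
R2: Y=0.2591+0.000j on G[1,0]
C2: Y=0.000+0.2571j on G[2,3]
I2: z[3]−=0.0363, z[1]+=0.0363
R3: Y=0.1082+0.000j on G[2,3]
I3: z[0]−=0.00412, z[1]+=0.00412
R4: Y=0.002646+0.000j on G[0,2]
R5: Y=0.1022+0.000j on G[0,1]
R6: Y=0.01179+0.000j on G[3,0]
R7: Y=0.0002188+0.000j on G[3,1]
R8: Y=0.2123+0.000j on G[3,0]
R9: Y=0.1949+0.000j on G[2,0]
R10: Y=0.004566+0.000j on G[3,2]
R11: Y=0.7042+0.000j on G[2,0]
R12: Y=0.1119+0.000j on G[3,1]
R13: Y=0.003333+0.000j on G[2,0]
V1: row V3−V2=1.13, i_V1 at 3,2
solve → V1=0.2145-0.001447j, V2=-0.3252-0.001776j, V3=0.8048-0.001776j
aux → i_V1=-0.4218-0.2900j

3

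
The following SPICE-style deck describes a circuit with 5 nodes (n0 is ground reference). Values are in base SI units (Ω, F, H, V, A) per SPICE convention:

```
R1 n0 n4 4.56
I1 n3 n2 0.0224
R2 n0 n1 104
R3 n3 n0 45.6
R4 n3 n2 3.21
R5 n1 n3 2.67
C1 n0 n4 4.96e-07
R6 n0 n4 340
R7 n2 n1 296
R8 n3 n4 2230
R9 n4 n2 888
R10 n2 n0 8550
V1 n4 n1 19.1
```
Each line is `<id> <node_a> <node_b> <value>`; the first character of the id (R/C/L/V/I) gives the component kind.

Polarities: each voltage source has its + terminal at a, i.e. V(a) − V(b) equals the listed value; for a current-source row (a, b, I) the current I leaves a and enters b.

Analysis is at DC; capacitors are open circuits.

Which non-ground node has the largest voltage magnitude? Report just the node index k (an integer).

Apply KCL at each of the 4 non-ground nodes and solve the resulting linear system.
Node n1: branches {R2, R5, R7, V1} → V_1 = -16.80
Node n2: branches {I1, R4, R7, R9, R10} → V_2 = -15.68
Node n3: branches {I1, R3, R4, R5, R8} → V_3 = -15.81
Node n4: branches {R1, C1, R6, R8, R9, V1} → V_4 = 2.295
Source currents: i(V1)=-0.5385

1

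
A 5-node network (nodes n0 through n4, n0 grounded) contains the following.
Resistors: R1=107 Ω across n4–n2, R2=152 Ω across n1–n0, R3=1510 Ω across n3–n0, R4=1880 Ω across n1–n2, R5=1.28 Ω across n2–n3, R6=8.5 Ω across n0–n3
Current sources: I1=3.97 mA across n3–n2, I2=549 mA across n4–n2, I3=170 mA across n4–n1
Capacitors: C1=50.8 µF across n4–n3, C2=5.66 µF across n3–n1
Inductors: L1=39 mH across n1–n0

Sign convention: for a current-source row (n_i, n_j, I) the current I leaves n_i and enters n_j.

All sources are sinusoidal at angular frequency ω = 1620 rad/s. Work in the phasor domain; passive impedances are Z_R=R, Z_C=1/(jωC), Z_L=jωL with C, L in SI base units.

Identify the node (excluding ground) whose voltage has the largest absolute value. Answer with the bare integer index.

Apply KCL at each of the 4 non-ground nodes and solve the resulting linear system.
Node n1: branches {R2, R4, C2, L1, I3} → V_1 = 13.11+9.753j
Node n2: branches {R1, I1, R4, R5, I2} → V_2 = -1.336+1.318j
Node n3: branches {R3, I1, R5, C1, C2, R6} → V_3 = -2.034+1.212j
Node n4: branches {R1, C1, I2, I3} → V_4 = -2.993+9.760j

1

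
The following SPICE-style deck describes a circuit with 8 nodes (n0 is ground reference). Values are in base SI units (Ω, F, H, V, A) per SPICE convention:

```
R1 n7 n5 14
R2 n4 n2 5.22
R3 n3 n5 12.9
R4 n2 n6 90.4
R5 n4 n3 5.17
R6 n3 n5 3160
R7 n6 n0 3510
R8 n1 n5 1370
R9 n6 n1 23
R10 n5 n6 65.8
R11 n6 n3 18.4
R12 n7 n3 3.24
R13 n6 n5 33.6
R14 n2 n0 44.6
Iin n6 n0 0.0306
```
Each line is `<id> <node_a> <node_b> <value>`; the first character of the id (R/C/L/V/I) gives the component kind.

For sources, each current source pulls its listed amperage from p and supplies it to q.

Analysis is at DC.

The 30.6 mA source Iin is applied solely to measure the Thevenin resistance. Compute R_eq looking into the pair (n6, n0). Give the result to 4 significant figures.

R_eq = 61.01 Ω

Apply KCL at each of the 7 non-ground nodes and solve the resulting linear system.
Node n1: branches {R8, R9} → V_1 = -1.864
Node n2: branches {R2, R4, R14} → V_2 = -1.341
Node n3: branches {R3, R5, R6, R11, R12} → V_3 = -1.593
Node n4: branches {R2, R5} → V_4 = -1.468
Node n5: branches {R1, R3, R6, R8, R10, R13} → V_5 = -1.662
Node n6: branches {R4, R7, R9, R10, R11, R13, Iin} → V_6 = -1.867
Node n7: branches {R1, R12} → V_7 = -1.606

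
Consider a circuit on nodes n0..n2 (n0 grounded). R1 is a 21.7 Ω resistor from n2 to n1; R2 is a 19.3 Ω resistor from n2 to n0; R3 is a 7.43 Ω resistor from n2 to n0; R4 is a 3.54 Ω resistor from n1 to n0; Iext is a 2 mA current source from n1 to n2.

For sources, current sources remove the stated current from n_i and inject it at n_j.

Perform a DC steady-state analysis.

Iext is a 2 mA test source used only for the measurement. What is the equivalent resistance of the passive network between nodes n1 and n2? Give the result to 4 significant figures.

R_eq = 6.314 Ω

MNA unknowns: 2 node voltages V₁..V_2
R1: Y=0.04608 on G[2,1]
R2: Y=0.05181 on G[2,0]
R3: Y=0.1346 on G[2,0]
R4: Y=0.2825 on G[1,0]
Iext: z[1]−=0.002, z[2]+=0.002
solve → V1=-0.005020, V2=0.007608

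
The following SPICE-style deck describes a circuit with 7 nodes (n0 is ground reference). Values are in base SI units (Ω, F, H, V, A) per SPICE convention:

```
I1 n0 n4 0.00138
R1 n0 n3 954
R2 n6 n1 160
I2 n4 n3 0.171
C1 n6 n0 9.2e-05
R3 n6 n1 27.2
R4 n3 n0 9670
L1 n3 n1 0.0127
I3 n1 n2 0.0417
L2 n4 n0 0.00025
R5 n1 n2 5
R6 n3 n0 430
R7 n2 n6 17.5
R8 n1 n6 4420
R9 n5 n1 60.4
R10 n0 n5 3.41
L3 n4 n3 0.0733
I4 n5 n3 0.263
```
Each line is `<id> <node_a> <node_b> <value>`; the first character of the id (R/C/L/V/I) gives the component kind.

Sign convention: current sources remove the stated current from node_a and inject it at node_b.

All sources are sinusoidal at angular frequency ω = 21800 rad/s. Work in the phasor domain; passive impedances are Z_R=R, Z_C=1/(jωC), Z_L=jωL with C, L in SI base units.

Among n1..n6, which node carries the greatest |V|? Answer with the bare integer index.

Element admittances at ω=21800 rad/s:
  I1: injects 0.00138 A into n4 (from n0)
  Y(R1) = 0.001048+0.000j S between n0,n3
  Y(R2) = 0.006250+0.000j S between n6,n1
  I2: injects 0.171 A into n3 (from n4)
  Y(C1) = 0.000+2.006j S between n6,n0
  Y(R3) = 0.03676+0.000j S between n6,n1
  Y(R4) = 0.0001034+0.000j S between n3,n0
  Y(L1) = 0.000-0.003612j S between n3,n1
  I3: injects 0.0417 A into n2 (from n1)
  Y(L2) = 0.000-0.1835j S between n4,n0
  Y(R5) = 0.2000+0.000j S between n1,n2
  Y(R6) = 0.002326+0.000j S between n3,n0
  Y(R7) = 0.05714+0.000j S between n2,n6
  Y(R8) = 0.0002262+0.000j S between n1,n6
  Y(R9) = 0.01656+0.000j S between n5,n1
  Y(R10) = 0.2933+0.000j S between n0,n5
  Y(L3) = 0.000-0.0006258j S between n4,n3
  I4: injects 0.263 A into n3 (from n5)
Assemble and solve the 6×6 MNA system:
  V(n1)=1.852-1.771j  V(n2)=1.586-1.398j  V(n3)=50.39+59.45j  V(n4)=0.1713-0.7192j  V(n5)=-0.7500-0.09467j  V(n6)=-0.07357-0.08879j

3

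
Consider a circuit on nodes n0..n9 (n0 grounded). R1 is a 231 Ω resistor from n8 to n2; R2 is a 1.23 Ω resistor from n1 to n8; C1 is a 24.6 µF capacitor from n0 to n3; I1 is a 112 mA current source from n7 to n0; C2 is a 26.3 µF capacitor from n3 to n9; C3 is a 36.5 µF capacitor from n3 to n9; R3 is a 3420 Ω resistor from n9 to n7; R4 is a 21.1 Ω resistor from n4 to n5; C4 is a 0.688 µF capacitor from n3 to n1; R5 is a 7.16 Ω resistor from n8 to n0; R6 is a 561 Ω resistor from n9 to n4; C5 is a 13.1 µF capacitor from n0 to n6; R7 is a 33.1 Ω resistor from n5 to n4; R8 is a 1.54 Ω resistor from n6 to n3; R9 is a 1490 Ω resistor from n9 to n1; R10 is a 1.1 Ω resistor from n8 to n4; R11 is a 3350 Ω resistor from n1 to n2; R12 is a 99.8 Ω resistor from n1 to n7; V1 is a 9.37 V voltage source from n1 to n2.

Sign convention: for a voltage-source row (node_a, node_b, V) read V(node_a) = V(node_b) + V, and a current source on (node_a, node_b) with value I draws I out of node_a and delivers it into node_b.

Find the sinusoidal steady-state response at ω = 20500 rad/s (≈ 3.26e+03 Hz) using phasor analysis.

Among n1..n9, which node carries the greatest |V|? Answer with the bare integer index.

MNA unknowns: 9 node voltages V₁..V_9 plus 1 source current (V1)
R1: Y=0.004329+0.000j on G[8,2]
R2: Y=0.8130+0.000j on G[1,8]
C1: Y=0.000+0.5043j on G[0,3]
I1: z[7]−=0.112, z[0]+=0.112
C2: Y=0.000+0.5392j on G[3,9]
C3: Y=0.000+0.7482j on G[3,9]
R3: Y=0.0002924+0.000j on G[9,7]
R4: Y=0.04739+0.000j on G[4,5]
C4: Y=0.000+0.01410j on G[3,1]
R5: Y=0.1397+0.000j on G[8,0]
R6: Y=0.001783+0.000j on G[9,4]
C5: Y=0.000+0.2686j on G[0,6]
R7: Y=0.03021+0.000j on G[5,4]
R8: Y=0.6494+0.000j on G[6,3]
R9: Y=0.0006711+0.000j on G[9,1]
R10: Y=0.9091+0.000j on G[8,4]
R11: Y=0.0002985+0.000j on G[1,2]
R12: Y=0.01002+0.000j on G[1,7]
V1: row V1−V2=9.37, i_V1 at 1,2
solve → V1=-0.8362+0.09537j, V2=-10.21+0.09537j, V3=-0.01636+0.006777j, V4=-0.7538+0.08118j, V5=-0.7538+0.08118j, V6=-0.01158+0.01156j, V7=-11.67+0.09297j, V8=-0.7552+0.08132j, V9=-0.01620+0.01087j
aux → i_V1=-0.04371+6.082e-05j

7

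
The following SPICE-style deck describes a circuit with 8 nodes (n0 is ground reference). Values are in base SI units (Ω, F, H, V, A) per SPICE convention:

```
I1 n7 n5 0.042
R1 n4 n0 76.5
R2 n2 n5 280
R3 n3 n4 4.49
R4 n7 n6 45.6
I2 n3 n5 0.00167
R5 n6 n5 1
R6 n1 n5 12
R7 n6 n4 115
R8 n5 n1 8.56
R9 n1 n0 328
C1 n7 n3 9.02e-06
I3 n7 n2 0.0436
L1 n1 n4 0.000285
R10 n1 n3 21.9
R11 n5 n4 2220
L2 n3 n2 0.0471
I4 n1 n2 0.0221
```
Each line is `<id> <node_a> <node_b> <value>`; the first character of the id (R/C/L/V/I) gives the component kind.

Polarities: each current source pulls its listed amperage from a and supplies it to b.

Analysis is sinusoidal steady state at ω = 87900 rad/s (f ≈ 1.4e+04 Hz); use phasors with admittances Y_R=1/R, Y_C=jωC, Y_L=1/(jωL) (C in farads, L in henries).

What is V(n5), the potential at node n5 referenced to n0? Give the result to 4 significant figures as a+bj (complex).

Element admittances at ω=87900 rad/s:
  I1: injects 0.042 A into n5 (from n7)
  Y(R1) = 0.01307+0.000j S between n4,n0
  Y(R2) = 0.003571+0.000j S between n2,n5
  Y(R3) = 0.2227+0.000j S between n3,n4
  Y(R4) = 0.02193+0.000j S between n7,n6
  I2: injects 0.00167 A into n5 (from n3)
  Y(R5) = 1.000+0.000j S between n6,n5
  Y(R6) = 0.08333+0.000j S between n1,n5
  Y(R7) = 0.008696+0.000j S between n6,n4
  Y(R8) = 0.1168+0.000j S between n5,n1
  Y(R9) = 0.003049+0.000j S between n1,n0
  Y(C1) = 0.000+0.7929j S between n7,n3
  I3: injects 0.0436 A into n2 (from n7)
  Y(L1) = 0.000-0.03992j S between n1,n4
  Y(R10) = 0.04566+0.000j S between n1,n3
  Y(R11) = 0.0004505+0.000j S between n5,n4
  Y(L2) = 0.000-0.0002415j S between n3,n2
  I4: injects 0.0221 A into n2 (from n1)
Assemble and solve the 7×7 MNA system:
  V(n1)=0.4942+0.3856j  V(n2)=19.16+1.671j  V(n3)=-0.2467-0.004021j  V(n4)=-0.1153-0.08994j  V(n5)=0.8761+0.3588j  V(n6)=0.8440+0.3490j  V(n7)=-0.2391+0.07399j

0.8761+0.3588j V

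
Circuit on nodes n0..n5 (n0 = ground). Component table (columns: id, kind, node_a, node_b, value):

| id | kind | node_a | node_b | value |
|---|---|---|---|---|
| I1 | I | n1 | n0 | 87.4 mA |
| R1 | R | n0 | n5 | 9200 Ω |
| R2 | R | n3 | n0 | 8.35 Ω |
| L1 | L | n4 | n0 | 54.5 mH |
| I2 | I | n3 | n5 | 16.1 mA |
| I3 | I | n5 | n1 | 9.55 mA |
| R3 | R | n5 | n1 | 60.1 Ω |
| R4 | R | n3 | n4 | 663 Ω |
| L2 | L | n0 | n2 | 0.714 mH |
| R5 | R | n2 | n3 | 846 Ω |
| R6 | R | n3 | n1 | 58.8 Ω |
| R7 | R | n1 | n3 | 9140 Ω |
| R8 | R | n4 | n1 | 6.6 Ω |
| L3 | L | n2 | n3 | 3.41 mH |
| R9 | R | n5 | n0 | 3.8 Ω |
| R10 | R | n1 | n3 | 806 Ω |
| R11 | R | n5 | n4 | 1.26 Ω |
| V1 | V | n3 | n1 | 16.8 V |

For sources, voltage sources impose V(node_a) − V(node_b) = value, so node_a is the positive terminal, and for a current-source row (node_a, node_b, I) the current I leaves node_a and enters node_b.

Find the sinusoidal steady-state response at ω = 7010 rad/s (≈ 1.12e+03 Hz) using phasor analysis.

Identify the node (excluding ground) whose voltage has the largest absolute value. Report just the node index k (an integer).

1

Apply KCL at each of the 5 non-ground nodes and solve the resulting linear system.
Node n1: branches {I1, I3, R3, R6, R7, R8, R10, V1} → V_1 = -10.13+1.053j
Node n2: branches {L2, R5, L3} → V_2 = 1.151+0.2093j
Node n3: branches {R2, I2, R4, R5, R6, R7, L3, R10, V1} → V_3 = 6.672+1.053j
Node n4: branches {L1, R4, R8, R11} → V_4 = -4.571+0.4503j
Node n5: branches {R1, I2, I3, R3, R9, R11} → V_5 = -3.530+0.3492j
Source currents: i(V1)=-1.182+0.1030j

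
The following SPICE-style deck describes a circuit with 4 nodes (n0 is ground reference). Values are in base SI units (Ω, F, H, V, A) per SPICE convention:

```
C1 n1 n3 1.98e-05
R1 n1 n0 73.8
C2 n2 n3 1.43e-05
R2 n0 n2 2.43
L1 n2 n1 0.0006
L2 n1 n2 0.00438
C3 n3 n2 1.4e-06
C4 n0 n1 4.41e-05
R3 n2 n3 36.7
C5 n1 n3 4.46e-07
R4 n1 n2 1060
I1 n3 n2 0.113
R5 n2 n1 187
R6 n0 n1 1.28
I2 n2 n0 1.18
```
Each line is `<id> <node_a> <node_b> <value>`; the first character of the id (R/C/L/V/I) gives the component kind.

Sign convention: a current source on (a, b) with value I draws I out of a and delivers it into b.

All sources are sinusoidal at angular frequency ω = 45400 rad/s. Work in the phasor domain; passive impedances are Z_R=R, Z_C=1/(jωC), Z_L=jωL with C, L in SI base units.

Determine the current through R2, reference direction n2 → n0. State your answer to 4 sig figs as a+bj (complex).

-0.7052+0.4954j A

MNA unknowns: 3 node voltages V₁..V_3
C1: Y=0.000+0.8989j on G[1,3]
R1: Y=0.01355+0.000j on G[1,0]
C2: Y=0.000+0.6492j on G[2,3]
R2: Y=0.4115+0.000j on G[0,2]
L1: Y=0.000-0.03671j on G[2,1]
L2: Y=0.000-0.005029j on G[1,2]
C3: Y=0.000+0.06356j on G[3,2]
C4: Y=0.000+2.002j on G[0,1]
R3: Y=0.02725+0.000j on G[2,3]
C5: Y=0.000+0.02025j on G[1,3]
R4: Y=0.0009434+0.000j on G[1,2]
I1: z[3]−=0.113, z[2]+=0.113
R5: Y=0.005348+0.000j on G[2,1]
R6: Y=0.7812+0.000j on G[0,1]
I2: z[2]−=1.18, z[0]+=1.18
solve → V1=-0.2951+0.1200j, V2=-1.714+1.204j, V3=-0.9058+0.6761j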